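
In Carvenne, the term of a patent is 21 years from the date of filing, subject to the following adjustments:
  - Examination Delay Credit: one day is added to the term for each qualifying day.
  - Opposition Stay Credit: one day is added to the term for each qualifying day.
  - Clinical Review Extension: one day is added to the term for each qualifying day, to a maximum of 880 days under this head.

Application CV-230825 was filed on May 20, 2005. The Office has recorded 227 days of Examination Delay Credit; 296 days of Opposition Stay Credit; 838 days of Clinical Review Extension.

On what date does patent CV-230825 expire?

2030-02-09

Base term: filing date + 21 years → 20 May 2026.
Examination Delay Credit: +227 days → 2 January 2027.
Opposition Stay Credit: +296 days → 25 October 2027.
Clinical Review Extension: 838 days (within the 880-day cap) → +838 days → 9 February 2030.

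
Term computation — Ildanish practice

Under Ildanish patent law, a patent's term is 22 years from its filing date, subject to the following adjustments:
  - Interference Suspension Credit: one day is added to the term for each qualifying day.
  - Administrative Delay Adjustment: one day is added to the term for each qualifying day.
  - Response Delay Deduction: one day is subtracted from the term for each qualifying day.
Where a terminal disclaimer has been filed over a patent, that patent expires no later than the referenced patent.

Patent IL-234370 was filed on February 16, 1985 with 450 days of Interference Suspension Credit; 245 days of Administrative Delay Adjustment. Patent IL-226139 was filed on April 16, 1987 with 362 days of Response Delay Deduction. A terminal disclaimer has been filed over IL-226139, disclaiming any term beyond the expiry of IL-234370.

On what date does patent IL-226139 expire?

April 19, 2008

Natural term of IL-226139:
  Base: filing + 22 years → 16 April 2009.
  Response Delay Deduction: −362 days → 19 April 2008.
Expiry of referenced patent IL-234370:
  Base: filing + 22 years → 16 February 2007.
  Interference Suspension Credit: +450 days → 11 May 2008.
  Administrative Delay Adjustment: +245 days → 11 January 2009.
Terminal disclaimer: IL-226139 expires on the earlier of 19 April 2008 and 11 January 2009.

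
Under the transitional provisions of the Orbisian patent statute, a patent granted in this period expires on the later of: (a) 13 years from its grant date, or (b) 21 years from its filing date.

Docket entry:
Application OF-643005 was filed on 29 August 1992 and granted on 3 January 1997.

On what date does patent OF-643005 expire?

(a) grant + 13 years → 3 January 2010.
(b) filing + 21 years → 29 August 2013.
Later of the two: 29 August 2013.

August 29, 2013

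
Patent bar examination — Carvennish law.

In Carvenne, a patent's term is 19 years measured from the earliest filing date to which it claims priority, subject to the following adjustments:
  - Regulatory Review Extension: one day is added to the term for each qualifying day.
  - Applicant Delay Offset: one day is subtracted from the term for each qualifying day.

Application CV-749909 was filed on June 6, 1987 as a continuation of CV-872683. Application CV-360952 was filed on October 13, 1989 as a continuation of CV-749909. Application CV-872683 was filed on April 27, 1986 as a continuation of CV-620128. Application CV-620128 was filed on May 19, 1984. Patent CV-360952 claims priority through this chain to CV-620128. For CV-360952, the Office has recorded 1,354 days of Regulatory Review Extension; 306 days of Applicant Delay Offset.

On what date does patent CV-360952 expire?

2006-04-01

Earliest priority filing: 19 May 1984.
Base term: 19 May 1984 + 19 years → 19 May 2003.
Regulatory Review Extension: +1354 days → 1 February 2007.
Applicant Delay Offset: −306 days → 1 April 2006.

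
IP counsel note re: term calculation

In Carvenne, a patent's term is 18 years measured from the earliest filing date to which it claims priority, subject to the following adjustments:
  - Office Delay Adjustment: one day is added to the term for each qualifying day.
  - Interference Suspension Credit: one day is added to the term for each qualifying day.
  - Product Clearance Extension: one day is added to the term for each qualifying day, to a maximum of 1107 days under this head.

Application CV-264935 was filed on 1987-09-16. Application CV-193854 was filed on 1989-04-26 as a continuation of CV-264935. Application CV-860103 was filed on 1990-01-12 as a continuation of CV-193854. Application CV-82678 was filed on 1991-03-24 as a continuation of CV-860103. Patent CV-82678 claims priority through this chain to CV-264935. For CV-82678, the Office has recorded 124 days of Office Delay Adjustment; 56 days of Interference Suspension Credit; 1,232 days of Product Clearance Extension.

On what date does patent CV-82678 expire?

Earliest priority filing: 16 September 1987.
Base term: 16 September 1987 + 18 years → 16 September 2005.
Office Delay Adjustment: +124 days → 18 January 2006.
Interference Suspension Credit: +56 days → 15 March 2006.
Product Clearance Extension: 1232 days claimed exceeds the 1107-day cap, so +1107 days → 26 March 2009.

March 26, 2009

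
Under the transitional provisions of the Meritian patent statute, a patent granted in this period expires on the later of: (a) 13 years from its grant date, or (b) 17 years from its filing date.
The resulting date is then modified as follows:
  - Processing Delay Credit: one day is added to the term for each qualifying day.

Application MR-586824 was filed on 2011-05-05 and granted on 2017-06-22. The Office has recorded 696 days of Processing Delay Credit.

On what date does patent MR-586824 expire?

(a) grant + 13 years → 22 June 2030.
(b) filing + 17 years → 5 May 2028.
Later of the two: 22 June 2030.
Processing Delay Credit: +696 days → 18 May 2032.

May 18, 2032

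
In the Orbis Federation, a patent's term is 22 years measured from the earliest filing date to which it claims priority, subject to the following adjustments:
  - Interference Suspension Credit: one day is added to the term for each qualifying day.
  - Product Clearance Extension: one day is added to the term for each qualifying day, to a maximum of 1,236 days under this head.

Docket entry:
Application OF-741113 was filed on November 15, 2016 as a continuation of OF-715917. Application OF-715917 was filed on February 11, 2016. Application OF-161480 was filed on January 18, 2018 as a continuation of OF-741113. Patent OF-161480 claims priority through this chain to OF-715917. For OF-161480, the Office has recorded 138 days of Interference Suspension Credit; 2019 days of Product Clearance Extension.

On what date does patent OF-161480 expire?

Earliest priority filing: 11 February 2016.
Base term: 11 February 2016 + 22 years → 11 February 2038.
Interference Suspension Credit: +138 days → 29 June 2038.
Product Clearance Extension: 2019 days claimed exceeds the 1236-day cap, so +1236 days → 16 November 2041.

November 16, 2041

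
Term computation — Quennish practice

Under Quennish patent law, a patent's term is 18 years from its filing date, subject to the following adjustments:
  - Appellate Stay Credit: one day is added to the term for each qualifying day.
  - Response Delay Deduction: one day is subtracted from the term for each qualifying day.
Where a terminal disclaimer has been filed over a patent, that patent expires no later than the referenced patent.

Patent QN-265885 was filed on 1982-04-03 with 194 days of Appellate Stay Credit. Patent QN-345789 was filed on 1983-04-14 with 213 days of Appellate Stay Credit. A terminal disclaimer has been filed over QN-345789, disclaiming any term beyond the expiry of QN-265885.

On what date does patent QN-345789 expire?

Natural term of QN-345789:
  Base: filing + 18 years → 14 April 2001.
  Appellate Stay Credit: +213 days → 13 November 2001.
Expiry of referenced patent QN-265885:
  Base: filing + 18 years → 3 April 2000.
  Appellate Stay Credit: +194 days → 14 October 2000.
Terminal disclaimer: QN-345789 expires on the earlier of 13 November 2001 and 14 October 2000.

2000-10-14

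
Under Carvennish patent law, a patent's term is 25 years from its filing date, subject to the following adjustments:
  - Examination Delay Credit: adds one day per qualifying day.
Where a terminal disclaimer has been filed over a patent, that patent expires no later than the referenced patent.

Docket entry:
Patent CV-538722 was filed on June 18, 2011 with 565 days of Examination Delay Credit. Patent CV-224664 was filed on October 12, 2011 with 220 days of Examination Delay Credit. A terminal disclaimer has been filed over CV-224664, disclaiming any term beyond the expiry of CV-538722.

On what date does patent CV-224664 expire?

May 20, 2037

Natural term of CV-224664:
  Base: filing + 25 years → 12 October 2036.
  Examination Delay Credit: +220 days → 20 May 2037.
Expiry of referenced patent CV-538722:
  Base: filing + 25 years → 18 June 2036.
  Examination Delay Credit: +565 days → 4 January 2038.
Terminal disclaimer: CV-224664 expires on the earlier of 20 May 2037 and 4 January 2038.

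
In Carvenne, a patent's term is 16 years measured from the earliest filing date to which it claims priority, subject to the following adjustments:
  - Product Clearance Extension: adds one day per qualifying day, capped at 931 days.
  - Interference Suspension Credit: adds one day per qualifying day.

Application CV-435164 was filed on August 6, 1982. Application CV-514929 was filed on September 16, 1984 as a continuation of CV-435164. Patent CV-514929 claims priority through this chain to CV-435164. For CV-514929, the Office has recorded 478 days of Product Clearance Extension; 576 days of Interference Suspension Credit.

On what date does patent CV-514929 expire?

Earliest priority filing: 6 August 1982.
Base term: 6 August 1982 + 16 years → 6 August 1998.
Product Clearance Extension: 478 days (within the 931-day cap) → +478 days → 27 November 1999.
Interference Suspension Credit: +576 days → 25 June 2001.

2001-06-25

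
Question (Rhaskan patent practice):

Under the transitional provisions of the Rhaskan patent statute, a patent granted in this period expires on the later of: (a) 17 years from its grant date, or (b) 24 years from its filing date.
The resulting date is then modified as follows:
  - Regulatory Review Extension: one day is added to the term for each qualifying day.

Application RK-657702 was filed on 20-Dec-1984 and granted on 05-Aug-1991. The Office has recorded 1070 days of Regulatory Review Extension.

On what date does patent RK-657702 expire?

(a) grant + 17 years → 5 August 2008.
(b) filing + 24 years → 20 December 2008.
Later of the two: 20 December 2008.
Regulatory Review Extension: +1070 days → 25 November 2011.

November 25, 2011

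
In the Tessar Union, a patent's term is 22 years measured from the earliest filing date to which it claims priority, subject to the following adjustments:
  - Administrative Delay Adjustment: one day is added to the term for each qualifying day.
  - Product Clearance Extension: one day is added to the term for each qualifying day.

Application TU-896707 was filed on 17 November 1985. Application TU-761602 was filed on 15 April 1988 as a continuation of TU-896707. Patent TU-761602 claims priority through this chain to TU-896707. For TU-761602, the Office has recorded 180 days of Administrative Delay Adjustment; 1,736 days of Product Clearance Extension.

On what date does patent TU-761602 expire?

Earliest priority filing: 17 November 1985.
Base term: 17 November 1985 + 22 years → 17 November 2007.
Administrative Delay Adjustment: +180 days → 15 May 2008.
Product Clearance Extension: +1736 days → 14 February 2013.

February 14, 2013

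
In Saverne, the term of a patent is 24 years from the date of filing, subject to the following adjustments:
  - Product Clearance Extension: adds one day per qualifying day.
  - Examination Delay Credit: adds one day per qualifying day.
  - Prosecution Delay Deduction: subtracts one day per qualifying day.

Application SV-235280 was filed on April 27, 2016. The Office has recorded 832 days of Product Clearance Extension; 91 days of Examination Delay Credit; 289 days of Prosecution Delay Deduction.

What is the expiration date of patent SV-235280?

Base term: filing date + 24 years → 27 April 2040.
Product Clearance Extension: +832 days → 7 August 2042.
Examination Delay Credit: +91 days → 6 November 2042.
Prosecution Delay Deduction: −289 days → 21 January 2042.

2042-01-21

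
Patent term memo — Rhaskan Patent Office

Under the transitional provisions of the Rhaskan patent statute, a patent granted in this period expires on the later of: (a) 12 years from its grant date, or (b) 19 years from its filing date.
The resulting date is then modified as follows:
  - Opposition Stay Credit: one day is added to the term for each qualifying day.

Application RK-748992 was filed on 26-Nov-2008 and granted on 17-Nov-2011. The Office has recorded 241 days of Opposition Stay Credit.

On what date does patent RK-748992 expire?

(a) grant + 12 years → 17 November 2023.
(b) filing + 19 years → 26 November 2027.
Later of the two: 26 November 2027.
Opposition Stay Credit: +241 days → 24 July 2028.

July 24, 2028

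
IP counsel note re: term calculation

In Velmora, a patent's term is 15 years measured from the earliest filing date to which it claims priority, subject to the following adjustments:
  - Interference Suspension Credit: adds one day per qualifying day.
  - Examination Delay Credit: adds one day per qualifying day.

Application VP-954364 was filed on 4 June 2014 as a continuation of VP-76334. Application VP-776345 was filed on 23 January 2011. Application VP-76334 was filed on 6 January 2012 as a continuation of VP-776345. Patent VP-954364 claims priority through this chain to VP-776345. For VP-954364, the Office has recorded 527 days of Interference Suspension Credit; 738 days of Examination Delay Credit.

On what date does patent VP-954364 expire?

Earliest priority filing: 23 January 2011.
Base term: 23 January 2011 + 15 years → 23 January 2026.
Interference Suspension Credit: +527 days → 4 July 2027.
Examination Delay Credit: +738 days → 11 July 2029.

July 11, 2029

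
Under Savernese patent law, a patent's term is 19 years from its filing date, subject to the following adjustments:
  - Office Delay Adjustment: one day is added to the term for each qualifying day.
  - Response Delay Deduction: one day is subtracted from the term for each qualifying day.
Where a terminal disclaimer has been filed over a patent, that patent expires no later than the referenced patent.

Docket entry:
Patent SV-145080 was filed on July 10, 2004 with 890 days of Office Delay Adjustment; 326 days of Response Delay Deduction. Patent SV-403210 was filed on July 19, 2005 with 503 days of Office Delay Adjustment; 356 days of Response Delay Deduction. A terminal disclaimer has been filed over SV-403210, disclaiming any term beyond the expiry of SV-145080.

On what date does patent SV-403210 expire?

Natural term of SV-403210:
  Base: filing + 19 years → 19 July 2024.
  Office Delay Adjustment: +503 days → 4 December 2025.
  Response Delay Deduction: −356 days → 13 December 2024.
Expiry of referenced patent SV-145080:
  Base: filing + 19 years → 10 July 2023.
  Office Delay Adjustment: +890 days → 16 December 2025.
  Response Delay Deduction: −326 days → 24 January 2025.
Terminal disclaimer: SV-403210 expires on the earlier of 13 December 2024 and 24 January 2025.

2024-12-13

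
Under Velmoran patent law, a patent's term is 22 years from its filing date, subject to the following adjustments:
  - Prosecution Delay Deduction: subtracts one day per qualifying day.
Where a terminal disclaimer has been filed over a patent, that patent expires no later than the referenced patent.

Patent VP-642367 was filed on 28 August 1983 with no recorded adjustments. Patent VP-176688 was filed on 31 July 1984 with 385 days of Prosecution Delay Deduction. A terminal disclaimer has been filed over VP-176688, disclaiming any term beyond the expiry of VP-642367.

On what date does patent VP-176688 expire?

Natural term of VP-176688:
  Base: filing + 22 years → 31 July 2006.
  Prosecution Delay Deduction: −385 days → 11 July 2005.
Expiry of referenced patent VP-642367:
  Base: filing + 22 years → 28 August 2005.
Terminal disclaimer: VP-176688 expires on the earlier of 11 July 2005 and 28 August 2005.

2005-07-11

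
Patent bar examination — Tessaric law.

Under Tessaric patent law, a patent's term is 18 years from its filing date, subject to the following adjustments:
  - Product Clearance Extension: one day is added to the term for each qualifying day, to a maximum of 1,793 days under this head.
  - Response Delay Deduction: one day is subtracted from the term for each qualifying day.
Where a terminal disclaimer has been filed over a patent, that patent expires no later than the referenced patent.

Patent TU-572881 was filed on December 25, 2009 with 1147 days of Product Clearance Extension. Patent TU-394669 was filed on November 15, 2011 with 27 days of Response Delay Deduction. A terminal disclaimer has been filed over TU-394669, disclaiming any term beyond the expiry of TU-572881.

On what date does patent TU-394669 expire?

October 19, 2029

Natural term of TU-394669:
  Base: filing + 18 years → 15 November 2029.
  Response Delay Deduction: −27 days → 19 October 2029.
Expiry of referenced patent TU-572881:
  Base: filing + 18 years → 25 December 2027.
  Product Clearance Extension: 1147 days (within the 1793-day cap) → +1147 days → 14 February 2031.
Terminal disclaimer: TU-394669 expires on the earlier of 19 October 2029 and 14 February 2031.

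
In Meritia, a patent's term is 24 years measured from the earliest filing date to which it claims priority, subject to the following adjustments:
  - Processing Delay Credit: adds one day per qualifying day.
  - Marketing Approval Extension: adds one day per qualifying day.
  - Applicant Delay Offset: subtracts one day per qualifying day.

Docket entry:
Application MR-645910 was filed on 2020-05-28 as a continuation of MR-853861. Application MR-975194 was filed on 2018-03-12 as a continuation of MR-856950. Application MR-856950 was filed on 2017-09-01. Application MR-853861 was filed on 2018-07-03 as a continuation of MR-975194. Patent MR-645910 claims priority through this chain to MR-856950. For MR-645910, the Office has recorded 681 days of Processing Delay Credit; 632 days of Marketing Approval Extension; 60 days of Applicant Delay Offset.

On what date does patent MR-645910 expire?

Earliest priority filing: 1 September 2017.
Base term: 1 September 2017 + 24 years → 1 September 2041.
Processing Delay Credit: +681 days → 14 July 2043.
Marketing Approval Extension: +632 days → 6 April 2045.
Applicant Delay Offset: −60 days → 5 February 2045.

February 5, 2045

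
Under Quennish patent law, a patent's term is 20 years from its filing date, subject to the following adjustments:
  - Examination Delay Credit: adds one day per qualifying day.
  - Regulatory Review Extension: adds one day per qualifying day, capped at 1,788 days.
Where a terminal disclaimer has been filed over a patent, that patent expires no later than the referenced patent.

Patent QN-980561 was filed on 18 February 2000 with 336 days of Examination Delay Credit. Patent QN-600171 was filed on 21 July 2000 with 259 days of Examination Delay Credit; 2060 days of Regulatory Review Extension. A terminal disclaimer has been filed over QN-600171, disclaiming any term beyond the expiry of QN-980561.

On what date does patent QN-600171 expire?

January 19, 2021

Natural term of QN-600171:
  Base: filing + 20 years → 21 July 2020.
  Examination Delay Credit: +259 days → 6 April 2021.
  Regulatory Review Extension: 2060 days claimed exceeds the 1788-day cap, so +1788 days → 27 February 2026.
Expiry of referenced patent QN-980561:
  Base: filing + 20 years → 18 February 2020.
  Examination Delay Credit: +336 days → 19 January 2021.
Terminal disclaimer: QN-600171 expires on the earlier of 27 February 2026 and 19 January 2021.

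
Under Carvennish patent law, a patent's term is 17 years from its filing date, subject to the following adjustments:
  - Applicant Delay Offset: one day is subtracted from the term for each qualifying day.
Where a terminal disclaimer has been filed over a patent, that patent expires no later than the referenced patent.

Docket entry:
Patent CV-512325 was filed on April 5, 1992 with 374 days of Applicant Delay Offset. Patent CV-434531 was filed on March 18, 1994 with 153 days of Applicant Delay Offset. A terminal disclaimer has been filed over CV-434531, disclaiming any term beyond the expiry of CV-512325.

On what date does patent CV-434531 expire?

Natural term of CV-434531:
  Base: filing + 17 years → 18 March 2011.
  Applicant Delay Offset: −153 days → 16 October 2010.
Expiry of referenced patent CV-512325:
  Base: filing + 17 years → 5 April 2009.
  Applicant Delay Offset: −374 days → 27 March 2008.
Terminal disclaimer: CV-434531 expires on the earlier of 16 October 2010 and 27 March 2008.

March 27, 2008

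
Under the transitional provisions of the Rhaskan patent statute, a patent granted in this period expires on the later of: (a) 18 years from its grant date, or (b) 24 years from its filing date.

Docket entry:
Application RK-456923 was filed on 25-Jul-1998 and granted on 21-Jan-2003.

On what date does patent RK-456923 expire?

July 25, 2022

(a) grant + 18 years → 21 January 2021.
(b) filing + 24 years → 25 July 2022.
Later of the two: 25 July 2022.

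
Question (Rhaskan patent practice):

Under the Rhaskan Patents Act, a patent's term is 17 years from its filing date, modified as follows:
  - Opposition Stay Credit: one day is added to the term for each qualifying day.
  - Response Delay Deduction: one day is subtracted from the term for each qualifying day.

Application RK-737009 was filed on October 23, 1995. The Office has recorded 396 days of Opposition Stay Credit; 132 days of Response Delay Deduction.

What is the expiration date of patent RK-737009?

Base term: filing date + 17 years → 23 October 2012.
Opposition Stay Credit: +396 days → 23 November 2013.
Response Delay Deduction: −132 days → 14 July 2013.

2013-07-14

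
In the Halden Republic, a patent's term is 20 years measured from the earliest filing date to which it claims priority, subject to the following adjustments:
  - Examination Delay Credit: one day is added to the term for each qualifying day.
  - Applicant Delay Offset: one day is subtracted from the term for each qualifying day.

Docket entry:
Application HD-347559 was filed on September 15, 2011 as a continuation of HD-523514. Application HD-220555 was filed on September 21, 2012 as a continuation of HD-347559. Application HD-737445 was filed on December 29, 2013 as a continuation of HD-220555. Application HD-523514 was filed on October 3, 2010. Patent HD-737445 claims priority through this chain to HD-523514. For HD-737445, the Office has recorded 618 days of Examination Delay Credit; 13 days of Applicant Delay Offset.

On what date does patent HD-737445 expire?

Earliest priority filing: 3 October 2010.
Base term: 3 October 2010 + 20 years → 3 October 2030.
Examination Delay Credit: +618 days → 12 June 2032.
Applicant Delay Offset: −13 days → 30 May 2032.

May 30, 2032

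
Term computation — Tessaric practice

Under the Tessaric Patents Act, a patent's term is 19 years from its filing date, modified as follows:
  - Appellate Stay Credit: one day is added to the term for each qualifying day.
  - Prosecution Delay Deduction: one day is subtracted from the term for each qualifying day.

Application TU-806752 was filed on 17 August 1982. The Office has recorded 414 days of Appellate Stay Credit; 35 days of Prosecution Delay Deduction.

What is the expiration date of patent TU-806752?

August 31, 2002

Base term: filing date + 19 years → 17 August 2001.
Appellate Stay Credit: +414 days → 5 October 2002.
Prosecution Delay Deduction: −35 days → 31 August 2002.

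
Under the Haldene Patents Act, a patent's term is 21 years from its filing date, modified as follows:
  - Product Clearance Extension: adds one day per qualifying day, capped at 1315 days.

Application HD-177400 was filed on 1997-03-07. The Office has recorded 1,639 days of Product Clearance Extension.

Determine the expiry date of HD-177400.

Base term: filing date + 21 years → 7 March 2018.
Product Clearance Extension: 1639 days claimed exceeds the 1315-day cap, so +1315 days → 12 October 2021.

October 12, 2021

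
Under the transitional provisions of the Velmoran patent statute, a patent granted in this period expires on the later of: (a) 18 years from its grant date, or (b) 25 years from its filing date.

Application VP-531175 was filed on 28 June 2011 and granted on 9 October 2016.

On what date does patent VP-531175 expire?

(a) grant + 18 years → 9 October 2034.
(b) filing + 25 years → 28 June 2036.
Later of the two: 28 June 2036.

June 28, 2036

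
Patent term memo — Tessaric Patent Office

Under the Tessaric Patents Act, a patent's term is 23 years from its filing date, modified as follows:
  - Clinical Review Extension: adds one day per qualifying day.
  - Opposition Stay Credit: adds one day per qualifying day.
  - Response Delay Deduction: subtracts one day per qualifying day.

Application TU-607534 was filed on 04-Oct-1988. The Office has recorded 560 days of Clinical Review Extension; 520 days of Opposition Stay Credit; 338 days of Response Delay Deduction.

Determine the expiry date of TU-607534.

Base term: filing date + 23 years → 4 October 2011.
Clinical Review Extension: +560 days → 16 April 2013.
Opposition Stay Credit: +520 days → 18 September 2014.
Response Delay Deduction: −338 days → 15 October 2013.

2013-10-15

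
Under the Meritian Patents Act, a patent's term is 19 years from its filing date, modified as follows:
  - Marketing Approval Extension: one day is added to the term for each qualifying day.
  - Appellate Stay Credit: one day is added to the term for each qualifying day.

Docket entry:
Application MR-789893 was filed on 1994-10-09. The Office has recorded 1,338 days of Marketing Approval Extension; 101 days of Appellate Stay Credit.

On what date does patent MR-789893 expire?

Base term: filing date + 19 years → 9 October 2013.
Marketing Approval Extension: +1338 days → 8 June 2017.
Appellate Stay Credit: +101 days → 17 September 2017.

September 17, 2017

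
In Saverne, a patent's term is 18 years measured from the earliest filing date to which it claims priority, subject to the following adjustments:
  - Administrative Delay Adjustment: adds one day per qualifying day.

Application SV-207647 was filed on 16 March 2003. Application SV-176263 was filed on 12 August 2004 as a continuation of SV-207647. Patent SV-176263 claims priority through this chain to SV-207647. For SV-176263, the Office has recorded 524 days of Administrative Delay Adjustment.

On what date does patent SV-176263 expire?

2022-08-22

Earliest priority filing: 16 March 2003.
Base term: 16 March 2003 + 18 years → 16 March 2021.
Administrative Delay Adjustment: +524 days → 22 August 2022.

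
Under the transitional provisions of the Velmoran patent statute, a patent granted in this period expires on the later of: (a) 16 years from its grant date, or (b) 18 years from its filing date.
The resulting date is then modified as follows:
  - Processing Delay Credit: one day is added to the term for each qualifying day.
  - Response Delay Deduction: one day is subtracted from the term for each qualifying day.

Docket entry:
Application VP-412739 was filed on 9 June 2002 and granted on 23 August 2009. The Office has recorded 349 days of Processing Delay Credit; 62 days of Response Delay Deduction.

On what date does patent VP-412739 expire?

(a) grant + 16 years → 23 August 2025.
(b) filing + 18 years → 9 June 2020.
Later of the two: 23 August 2025.
Processing Delay Credit: +349 days → 7 August 2026.
Response Delay Deduction: −62 days → 6 June 2026.

2026-06-06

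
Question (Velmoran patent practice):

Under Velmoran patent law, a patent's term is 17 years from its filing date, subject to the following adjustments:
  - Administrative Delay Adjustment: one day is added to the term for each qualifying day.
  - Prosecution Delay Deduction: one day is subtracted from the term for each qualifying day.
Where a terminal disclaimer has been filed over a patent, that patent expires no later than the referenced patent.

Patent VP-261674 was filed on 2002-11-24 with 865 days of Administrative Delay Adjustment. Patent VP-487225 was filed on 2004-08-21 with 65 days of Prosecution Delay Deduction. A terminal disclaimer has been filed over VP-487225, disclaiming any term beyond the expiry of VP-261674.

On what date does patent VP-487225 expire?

Natural term of VP-487225:
  Base: filing + 17 years → 21 August 2021.
  Prosecution Delay Deduction: −65 days → 17 June 2021.
Expiry of referenced patent VP-261674:
  Base: filing + 17 years → 24 November 2019.
  Administrative Delay Adjustment: +865 days → 7 April 2022.
Terminal disclaimer: VP-487225 expires on the earlier of 17 June 2021 and 7 April 2022.

June 17, 2021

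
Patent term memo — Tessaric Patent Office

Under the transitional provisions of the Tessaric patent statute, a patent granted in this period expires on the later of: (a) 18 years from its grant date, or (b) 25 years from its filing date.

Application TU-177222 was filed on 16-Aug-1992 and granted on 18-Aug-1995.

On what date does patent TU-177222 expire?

August 16, 2017

(a) grant + 18 years → 18 August 2013.
(b) filing + 25 years → 16 August 2017.
Later of the two: 16 August 2017.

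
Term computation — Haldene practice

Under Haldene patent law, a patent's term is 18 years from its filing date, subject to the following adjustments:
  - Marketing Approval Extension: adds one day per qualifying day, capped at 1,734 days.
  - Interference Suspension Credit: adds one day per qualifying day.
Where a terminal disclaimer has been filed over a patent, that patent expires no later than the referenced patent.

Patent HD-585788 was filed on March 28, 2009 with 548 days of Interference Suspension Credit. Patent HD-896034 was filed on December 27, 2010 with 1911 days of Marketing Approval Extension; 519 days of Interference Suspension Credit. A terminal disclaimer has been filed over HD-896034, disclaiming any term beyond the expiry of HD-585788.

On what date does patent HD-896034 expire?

September 26, 2028

Natural term of HD-896034:
  Base: filing + 18 years → 27 December 2028.
  Marketing Approval Extension: 1911 days claimed exceeds the 1734-day cap, so +1734 days → 26 September 2033.
  Interference Suspension Credit: +519 days → 27 February 2035.
Expiry of referenced patent HD-585788:
  Base: filing + 18 years → 28 March 2027.
  Interference Suspension Credit: +548 days → 26 September 2028.
Terminal disclaimer: HD-896034 expires on the earlier of 27 February 2035 and 26 September 2028.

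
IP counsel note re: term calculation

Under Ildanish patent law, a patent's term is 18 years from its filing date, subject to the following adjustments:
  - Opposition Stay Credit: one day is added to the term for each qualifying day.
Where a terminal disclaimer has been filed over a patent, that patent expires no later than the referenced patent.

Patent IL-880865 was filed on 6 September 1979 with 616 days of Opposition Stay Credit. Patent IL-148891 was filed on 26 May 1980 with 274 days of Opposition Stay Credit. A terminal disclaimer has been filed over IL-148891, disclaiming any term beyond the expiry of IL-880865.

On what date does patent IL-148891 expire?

February 24, 1999

Natural term of IL-148891:
  Base: filing + 18 years → 26 May 1998.
  Opposition Stay Credit: +274 days → 24 February 1999.
Expiry of referenced patent IL-880865:
  Base: filing + 18 years → 6 September 1997.
  Opposition Stay Credit: +616 days → 15 May 1999.
Terminal disclaimer: IL-148891 expires on the earlier of 24 February 1999 and 15 May 1999.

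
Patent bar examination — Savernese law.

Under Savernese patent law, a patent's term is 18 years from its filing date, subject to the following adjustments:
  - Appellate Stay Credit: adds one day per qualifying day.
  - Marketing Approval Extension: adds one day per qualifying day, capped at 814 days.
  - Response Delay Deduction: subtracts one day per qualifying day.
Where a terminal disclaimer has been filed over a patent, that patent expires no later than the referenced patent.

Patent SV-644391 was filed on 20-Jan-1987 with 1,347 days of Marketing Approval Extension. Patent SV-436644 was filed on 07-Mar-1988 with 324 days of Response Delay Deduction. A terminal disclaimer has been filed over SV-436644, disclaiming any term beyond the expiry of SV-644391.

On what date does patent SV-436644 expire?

2005-04-17

Natural term of SV-436644:
  Base: filing + 18 years → 7 March 2006.
  Response Delay Deduction: −324 days → 17 April 2005.
Expiry of referenced patent SV-644391:
  Base: filing + 18 years → 20 January 2005.
  Marketing Approval Extension: 1347 days claimed exceeds the 814-day cap, so +814 days → 14 April 2007.
Terminal disclaimer: SV-436644 expires on the earlier of 17 April 2005 and 14 April 2007.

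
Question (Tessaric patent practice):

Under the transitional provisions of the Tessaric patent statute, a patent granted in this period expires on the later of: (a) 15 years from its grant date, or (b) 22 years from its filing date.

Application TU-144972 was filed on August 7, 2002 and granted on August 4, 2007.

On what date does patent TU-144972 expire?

(a) grant + 15 years → 4 August 2022.
(b) filing + 22 years → 7 August 2024.
Later of the two: 7 August 2024.

August 7, 2024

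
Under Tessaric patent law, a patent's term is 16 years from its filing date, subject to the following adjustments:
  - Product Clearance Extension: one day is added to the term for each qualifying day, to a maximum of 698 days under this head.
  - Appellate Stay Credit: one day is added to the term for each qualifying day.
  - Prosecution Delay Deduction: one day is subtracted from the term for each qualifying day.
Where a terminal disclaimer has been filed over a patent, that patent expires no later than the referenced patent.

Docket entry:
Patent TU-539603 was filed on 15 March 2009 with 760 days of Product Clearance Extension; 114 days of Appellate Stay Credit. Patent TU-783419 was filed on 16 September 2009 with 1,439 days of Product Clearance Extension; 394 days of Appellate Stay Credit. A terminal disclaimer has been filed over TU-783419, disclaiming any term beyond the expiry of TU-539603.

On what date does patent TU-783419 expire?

Natural term of TU-783419:
  Base: filing + 16 years → 16 September 2025.
  Product Clearance Extension: 1439 days claimed exceeds the 698-day cap, so +698 days → 15 August 2027.
  Appellate Stay Credit: +394 days → 12 September 2028.
Expiry of referenced patent TU-539603:
  Base: filing + 16 years → 15 March 2025.
  Product Clearance Extension: 760 days claimed exceeds the 698-day cap, so +698 days → 11 February 2027.
  Appellate Stay Credit: +114 days → 5 June 2027.
Terminal disclaimer: TU-783419 expires on the earlier of 12 September 2028 and 5 June 2027.

June 5, 2027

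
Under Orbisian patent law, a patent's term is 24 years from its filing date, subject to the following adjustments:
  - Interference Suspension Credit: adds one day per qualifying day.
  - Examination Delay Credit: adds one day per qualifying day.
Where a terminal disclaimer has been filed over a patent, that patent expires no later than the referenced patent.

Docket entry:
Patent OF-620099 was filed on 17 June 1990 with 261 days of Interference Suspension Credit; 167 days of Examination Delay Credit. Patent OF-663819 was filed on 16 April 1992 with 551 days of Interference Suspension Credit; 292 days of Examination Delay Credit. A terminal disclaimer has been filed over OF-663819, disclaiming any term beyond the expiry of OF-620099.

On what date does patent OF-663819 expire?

2015-08-19

Natural term of OF-663819:
  Base: filing + 24 years → 16 April 2016.
  Interference Suspension Credit: +551 days → 19 October 2017.
  Examination Delay Credit: +292 days → 7 August 2018.
Expiry of referenced patent OF-620099:
  Base: filing + 24 years → 17 June 2014.
  Interference Suspension Credit: +261 days → 5 March 2015.
  Examination Delay Credit: +167 days → 19 August 2015.
Terminal disclaimer: OF-663819 expires on the earlier of 7 August 2018 and 19 August 2015.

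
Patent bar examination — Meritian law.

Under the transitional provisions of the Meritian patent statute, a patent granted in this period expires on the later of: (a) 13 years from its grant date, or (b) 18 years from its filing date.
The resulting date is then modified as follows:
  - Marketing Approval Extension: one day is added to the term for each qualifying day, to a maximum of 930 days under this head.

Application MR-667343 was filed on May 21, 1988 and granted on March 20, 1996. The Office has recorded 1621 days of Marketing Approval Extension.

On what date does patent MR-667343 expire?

(a) grant + 13 years → 20 March 2009.
(b) filing + 18 years → 21 May 2006.
Later of the two: 20 March 2009.
Marketing Approval Extension: 1621 days claimed exceeds the 930-day cap, so +930 days → 6 October 2011.

October 6, 2011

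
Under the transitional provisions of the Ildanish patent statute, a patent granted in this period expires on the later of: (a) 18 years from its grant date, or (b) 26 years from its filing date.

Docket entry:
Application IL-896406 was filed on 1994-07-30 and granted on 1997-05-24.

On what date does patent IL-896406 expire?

(a) grant + 18 years → 24 May 2015.
(b) filing + 26 years → 30 July 2020.
Later of the two: 30 July 2020.

July 30, 2020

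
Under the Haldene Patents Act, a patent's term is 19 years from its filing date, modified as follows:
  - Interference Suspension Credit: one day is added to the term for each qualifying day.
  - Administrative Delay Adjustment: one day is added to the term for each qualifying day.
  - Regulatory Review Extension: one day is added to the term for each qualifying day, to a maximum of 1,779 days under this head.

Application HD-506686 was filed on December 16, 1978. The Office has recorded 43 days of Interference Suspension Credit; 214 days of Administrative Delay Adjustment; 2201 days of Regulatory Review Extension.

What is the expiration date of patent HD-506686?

Base term: filing date + 19 years → 16 December 1997.
Interference Suspension Credit: +43 days → 28 January 1998.
Administrative Delay Adjustment: +214 days → 30 August 1998.
Regulatory Review Extension: 2201 days claimed exceeds the 1779-day cap, so +1779 days → 14 July 2003.

July 14, 2003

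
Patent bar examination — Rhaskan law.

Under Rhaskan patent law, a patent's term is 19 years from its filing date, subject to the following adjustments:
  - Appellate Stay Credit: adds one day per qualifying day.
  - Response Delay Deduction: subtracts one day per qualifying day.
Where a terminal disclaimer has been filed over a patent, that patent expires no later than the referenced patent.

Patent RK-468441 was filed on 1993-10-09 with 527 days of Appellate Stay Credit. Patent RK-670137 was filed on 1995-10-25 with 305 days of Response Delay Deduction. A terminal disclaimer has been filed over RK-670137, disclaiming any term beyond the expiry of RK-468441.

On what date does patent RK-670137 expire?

2013-12-24

Natural term of RK-670137:
  Base: filing + 19 years → 25 October 2014.
  Response Delay Deduction: −305 days → 24 December 2013.
Expiry of referenced patent RK-468441:
  Base: filing + 19 years → 9 October 2012.
  Appellate Stay Credit: +527 days → 20 March 2014.
Terminal disclaimer: RK-670137 expires on the earlier of 24 December 2013 and 20 March 2014.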